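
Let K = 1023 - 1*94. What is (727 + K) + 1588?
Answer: 3244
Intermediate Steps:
K = 929 (K = 1023 - 94 = 929)
(727 + K) + 1588 = (727 + 929) + 1588 = 1656 + 1588 = 3244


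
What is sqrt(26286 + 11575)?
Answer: sqrt(37861) ≈ 194.58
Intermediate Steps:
sqrt(26286 + 11575) = sqrt(37861)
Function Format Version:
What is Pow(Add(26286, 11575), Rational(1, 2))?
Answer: Pow(37861, Rational(1, 2)) ≈ 194.58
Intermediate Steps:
Pow(Add(26286, 11575), Rational(1, 2)) = Pow(37861, Rational(1, 2))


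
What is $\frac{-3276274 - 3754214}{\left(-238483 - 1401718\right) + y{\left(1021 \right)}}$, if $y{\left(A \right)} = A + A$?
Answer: $\frac{2343496}{546053} \approx 4.2917$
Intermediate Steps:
$y{\left(A \right)} = 2 A$
$\frac{-3276274 - 3754214}{\left(-238483 - 1401718\right) + y{\left(1021 \right)}} = \frac{-3276274 - 3754214}{\left(-238483 - 1401718\right) + 2 \cdot 1021} = - \frac{7030488}{\left(-238483 - 1401718\right) + 2042} = - \frac{7030488}{-1640201 + 2042} = - \frac{7030488}{-1638159} = \left(-7030488\right) \left(- \frac{1}{1638159}\right) = \frac{2343496}{546053}$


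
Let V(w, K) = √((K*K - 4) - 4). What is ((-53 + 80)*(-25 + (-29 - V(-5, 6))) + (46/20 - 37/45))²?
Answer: 17349138769/8100 + 786522*√7/5 ≈ 2.5581e+6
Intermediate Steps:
V(w, K) = √(-8 + K²) (V(w, K) = √((K² - 4) - 4) = √((-4 + K²) - 4) = √(-8 + K²))
((-53 + 80)*(-25 + (-29 - V(-5, 6))) + (46/20 - 37/45))² = ((-53 + 80)*(-25 + (-29 - √(-8 + 6²))) + (46/20 - 37/45))² = (27*(-25 + (-29 - √(-8 + 36))) + (46*(1/20) - 37*1/45))² = (27*(-25 + (-29 - √28)) + (23/10 - 37/45))² = (27*(-25 + (-29 - 2*√7)) + 133/90)² = (27*(-54 - 2*√7) + 133/90)² = ((-1458 - 54*√7) + 133/90)² = (-131087/90 - 54*√7)²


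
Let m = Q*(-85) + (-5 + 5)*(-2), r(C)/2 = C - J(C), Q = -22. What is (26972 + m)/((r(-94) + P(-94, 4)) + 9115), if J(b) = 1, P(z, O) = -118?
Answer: 28842/8807 ≈ 3.2749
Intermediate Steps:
r(C) = -2 + 2*C (r(C) = 2*(C - 1*1) = 2*(C - 1) = 2*(-1 + C) = -2 + 2*C)
m = 1870 (m = -22*(-85) + (-5 + 5)*(-2) = 1870 + 0*(-2) = 1870 + 0 = 1870)
(26972 + m)/((r(-94) + P(-94, 4)) + 9115) = (26972 + 1870)/(((-2 + 2*(-94)) - 118) + 9115) = 28842/(((-2 - 188) - 118) + 9115) = 28842/((-190 - 118) + 9115) = 28842/(-308 + 9115) = 28842/8807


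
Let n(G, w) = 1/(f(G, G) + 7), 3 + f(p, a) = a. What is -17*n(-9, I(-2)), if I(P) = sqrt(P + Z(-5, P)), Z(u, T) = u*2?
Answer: 17/5 ≈ 3.4000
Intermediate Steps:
Z(u, T) = 2*u
f(p, a) = -3 + a
I(P) = sqrt(-10 + P) (I(P) = sqrt(P + 2*(-5)) = sqrt(P - 10) = sqrt(-10 + P))
n(G, w) = 1/(4 + G) (n(G, w) = 1/((-3 + G) + 7) = 1/(4 + G))
-17*n(-9, I(-2)) = -17/(4 - 9) = -17/(-5) = -17*(-1/5) = 17/5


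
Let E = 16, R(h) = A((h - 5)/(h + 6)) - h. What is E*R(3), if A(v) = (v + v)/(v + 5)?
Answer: -2128/43 ≈ -49.488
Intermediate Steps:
A(v) = 2*v/(5 + v) (A(v) = (2*v)/(5 + v) = 2*v/(5 + v))
R(h) = -h + 2*(-5 + h)/((5 + (-5 + h)/(6 + h))*(6 + h)) (R(h) = 2*((h - 5)/(h + 6))/(5 + (h - 5)/(h + 6)) - h = 2*((-5 + h)/(6 + h))/(5 + (-5 + h)/(6 + h)) - h = 2*(-5 + h)/((5 + (-5 + h)/(6 + h))*(6 + h)) - h = -h + 2*(-5 + h)/((5 + (-5 + h)/(6 + h))*(6 + h)))
E*R(3) = 16*((-10 + 2*3 - 1*3*(25 + 6*3))/(25 + 6*3)) = 16*((-10 + 6 - 1*3*(25 + 18))/(25 + 18)) = 16*((-10 + 6 - 1*3*43)/43) = 16*((-10 + 6 - 129)/43) = 16*((1/43)*(-133)) = 16*(-133/43) = -2128/43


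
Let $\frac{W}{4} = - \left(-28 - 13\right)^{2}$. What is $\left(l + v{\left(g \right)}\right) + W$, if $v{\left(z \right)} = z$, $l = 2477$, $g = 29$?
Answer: $-4218$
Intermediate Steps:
$W = -6724$ ($W = 4 \left(- \left(-28 - 13\right)^{2}\right) = 4 \left(- \left(-41\right)^{2}\right) = 4 \left(\left(-1\right) 1681\right) = 4 \left(-1681\right) = -6724$)
$\left(l + v{\left(g \right)}\right) + W = \left(2477 + 29\right) - 6724 = 2506 - 6724 = -4218$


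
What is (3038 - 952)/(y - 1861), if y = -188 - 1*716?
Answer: -298/395 ≈ -0.75443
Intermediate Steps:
y = -904 (y = -188 - 716 = -904)
(3038 - 952)/(y - 1861) = (3038 - 952)/(-904 - 1861) = 2086/(-2765) = 2086*(-1/2765) = -298/395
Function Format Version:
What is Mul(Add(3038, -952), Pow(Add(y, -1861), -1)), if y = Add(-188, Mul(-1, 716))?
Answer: Rational(-298, 395) ≈ -0.75443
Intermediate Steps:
y = -904 (y = Add(-188, -716) = -904)
Mul(Add(3038, -952), Pow(Add(y, -1861), -1)) = Mul(Add(3038, -952), Pow(Add(-904, -1861), -1)) = Mul(2086, Pow(-2765, -1)) = Mul(2086, Rational(-1, 2765)) = Rational(-298, 395)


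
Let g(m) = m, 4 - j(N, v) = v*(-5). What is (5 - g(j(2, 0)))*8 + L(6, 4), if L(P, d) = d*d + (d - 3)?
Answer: 25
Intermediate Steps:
L(P, d) = -3 + d + d² (L(P, d) = d² + (-3 + d) = -3 + d + d²)
j(N, v) = 4 + 5*v (j(N, v) = 4 - v*(-5) = 4 - (-5)*v = 4 + 5*v)
(5 - g(j(2, 0)))*8 + L(6, 4) = (5 - (4 + 5*0))*8 + (-3 + 4 + 4²) = (5 - (4 + 0))*8 + (-3 + 4 + 16) = (5 - 1*4)*8 + 17 = (5 - 4)*8 + 17 = 1*8 + 17 = 8 + 17 = 25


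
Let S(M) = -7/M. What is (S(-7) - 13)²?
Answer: 144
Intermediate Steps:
(S(-7) - 13)² = (-7/(-7) - 13)² = (-7*(-⅐) - 13)² = (1 - 13)² = (-12)² = 144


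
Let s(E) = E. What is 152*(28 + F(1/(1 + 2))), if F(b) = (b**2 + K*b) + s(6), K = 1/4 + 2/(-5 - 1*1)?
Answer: 15542/3 ≈ 5180.7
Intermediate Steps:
K = -1/12 (K = 1*(1/4) + 2/(-5 - 1) = 1/4 + 2/(-6) = 1/4 + 2*(-1/6) = 1/4 - 1/3 = -1/12 ≈ -0.083333)
F(b) = 6 + b**2 - b/12 (F(b) = (b**2 - b/12) + 6 = 6 + b**2 - b/12)
152*(28 + F(1/(1 + 2))) = 152*(28 + (6 + (1/(1 + 2))**2 - 1/(12*(1 + 2)))) = 152*(28 + (6 + (1/3)**2 - 1/12/3)) = 152*(28 + (6 + (1/3)**2 - 1/12*1/3)) = 152*(28 + (6 + 1/9 - 1/36)) = 152*(28 + 73/12) = 152*(409/12) = 15542/3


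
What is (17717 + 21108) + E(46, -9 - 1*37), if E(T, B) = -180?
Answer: 38645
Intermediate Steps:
(17717 + 21108) + E(46, -9 - 1*37) = (17717 + 21108) - 180 = 38825 - 180 = 38645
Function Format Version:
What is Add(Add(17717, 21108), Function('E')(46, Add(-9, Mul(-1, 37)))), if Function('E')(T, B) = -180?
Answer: 38645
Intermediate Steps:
Add(Add(17717, 21108), Function('E')(46, Add(-9, Mul(-1, 37)))) = Add(Add(17717, 21108), -180) = Add(38825, -180) = 38645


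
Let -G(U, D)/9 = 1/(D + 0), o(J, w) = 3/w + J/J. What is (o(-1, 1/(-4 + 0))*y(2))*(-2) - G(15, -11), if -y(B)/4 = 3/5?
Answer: -2949/55 ≈ -53.618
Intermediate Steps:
o(J, w) = 1 + 3/w (o(J, w) = 3/w + 1 = 1 + 3/w)
y(B) = -12/5
G(U, D) = -9/D (G(U, D) = -9/(D + 0) = -9/D)
(o(-1, 1/(-4 + 0))*y(2))*(-2) - G(15, -11) = (((3 + 1/(-4 + 0))/(1/(-4 + 0)))*(-12/5))*(-2) - (-9)/(-11) = (((3 + 1/(-4))/(1/(-4)))*(-12/5))*(-2) - (-9)*(-1)/11 = (((3 - ¼)/(-¼))*(-12/5))*(-2) - 1*9/11 = (-4*11/4*(-12/5))*(-2) - 9/11 = -11*(-12/5)*(-2) - 9/11 = (132/5)*(-2) - 9/11 = -264/5 - 9/11 = -2949/55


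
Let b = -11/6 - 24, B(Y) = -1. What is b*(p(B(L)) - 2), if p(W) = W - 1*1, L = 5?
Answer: 310/3 ≈ 103.33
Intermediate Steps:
p(W) = -1 + W (p(W) = W - 1 = -1 + W)
b = -155/6 (b = -11*⅙ - 24 = -11/6 - 24 = -155/6 ≈ -25.833)
b*(p(B(L)) - 2) = -155*((-1 - 1) - 2)/6 = -155*(-2 - 2)/6 = -155/6*(-4) = 310/3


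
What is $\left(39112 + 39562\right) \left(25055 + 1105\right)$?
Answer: $2058111840$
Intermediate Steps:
$\left(39112 + 39562\right) \left(25055 + 1105\right) = 78674 \cdot 26160 = 2058111840$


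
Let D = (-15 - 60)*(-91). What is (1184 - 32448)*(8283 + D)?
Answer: -472336512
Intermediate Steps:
D = 6825 (D = -75*(-91) = 6825)
(1184 - 32448)*(8283 + D) = (1184 - 32448)*(8283 + 6825) = -31264*15108 = -472336512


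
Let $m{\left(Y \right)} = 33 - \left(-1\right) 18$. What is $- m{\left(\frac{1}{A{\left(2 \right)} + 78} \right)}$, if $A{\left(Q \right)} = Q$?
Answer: $-51$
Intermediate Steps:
$m{\left(Y \right)} = 51$ ($m{\left(Y \right)} = 33 - -18 = 33 + 18 = 51$)
$- m{\left(\frac{1}{A{\left(2 \right)} + 78} \right)} = \left(-1\right) 51 = -51$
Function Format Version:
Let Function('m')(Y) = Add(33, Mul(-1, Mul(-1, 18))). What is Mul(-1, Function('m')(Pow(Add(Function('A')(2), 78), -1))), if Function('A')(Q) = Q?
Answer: -51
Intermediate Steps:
Function('m')(Y) = 51 (Function('m')(Y) = Add(33, Mul(-1, -18)) = Add(33, 18) = 51)
Mul(-1, Function('m')(Pow(Add(Function('A')(2), 78), -1))) = Mul(-1, 51) = -51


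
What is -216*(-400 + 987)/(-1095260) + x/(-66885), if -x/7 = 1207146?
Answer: 22055837092/174420155 ≈ 126.45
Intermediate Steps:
x = -8450022 (x = -7*1207146 = -8450022)
-216*(-400 + 987)/(-1095260) + x/(-66885) = -216*(-400 + 987)/(-1095260) - 8450022/(-66885) = -216*587*(-1/1095260) - 8450022*(-1/66885) = -126792*(-1/1095260) + 402382/3185 = 31698/273815 + 402382/3185 = 22055837092/174420155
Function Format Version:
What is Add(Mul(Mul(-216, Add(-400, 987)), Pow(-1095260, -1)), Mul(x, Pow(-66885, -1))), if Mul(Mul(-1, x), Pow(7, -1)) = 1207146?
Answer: Rational(22055837092, 174420155) ≈ 126.45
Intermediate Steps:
x = -8450022 (x = Mul(-7, 1207146) = -8450022)
Add(Mul(Mul(-216, Add(-400, 987)), Pow(-1095260, -1)), Mul(x, Pow(-66885, -1))) = Add(Mul(Mul(-216, Add(-400, 987)), Pow(-1095260, -1)), Mul(-8450022, Pow(-66885, -1))) = Add(Mul(Mul(-216, 587), Rational(-1, 1095260)), Mul(-8450022, Rational(-1, 66885))) = Add(Mul(-126792, Rational(-1, 1095260)), Rational(402382, 3185)) = Add(Rational(31698, 273815), Rational(402382, 3185)) = Rational(22055837092, 174420155)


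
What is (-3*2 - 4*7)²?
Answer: 1156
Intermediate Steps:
(-3*2 - 4*7)² = (-6 - 28)² = (-34)² = 1156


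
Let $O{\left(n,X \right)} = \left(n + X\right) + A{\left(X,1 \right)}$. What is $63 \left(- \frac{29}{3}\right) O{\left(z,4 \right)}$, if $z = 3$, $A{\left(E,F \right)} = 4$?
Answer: $-6699$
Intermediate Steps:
$O{\left(n,X \right)} = 4 + X + n$ ($O{\left(n,X \right)} = \left(n + X\right) + 4 = \left(X + n\right) + 4 = 4 + X + n$)
$63 \left(- \frac{29}{3}\right) O{\left(z,4 \right)} = 63 \left(- \frac{29}{3}\right) \left(4 + 4 + 3\right) = 63 \left(\left(-29\right) \frac{1}{3}\right) 11 = 63 \left(- \frac{29}{3}\right) 11 = \left(-609\right) 11 = -6699$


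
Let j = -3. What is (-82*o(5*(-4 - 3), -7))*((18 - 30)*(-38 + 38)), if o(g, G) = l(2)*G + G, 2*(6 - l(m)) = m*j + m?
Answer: 0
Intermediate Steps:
l(m) = 6 + m (l(m) = 6 - (m*(-3) + m)/2 = 6 - (-3*m + m)/2 = 6 - (-1)*m = 6 + m)
o(g, G) = 9*G (o(g, G) = (6 + 2)*G + G = 8*G + G = 9*G)
(-82*o(5*(-4 - 3), -7))*((18 - 30)*(-38 + 38)) = (-738*(-7))*((18 - 30)*(-38 + 38)) = (-82*(-63))*(-12*0) = 5166*0 = 0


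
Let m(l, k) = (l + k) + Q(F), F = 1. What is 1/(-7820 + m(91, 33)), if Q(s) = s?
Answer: -1/7695 ≈ -0.00012995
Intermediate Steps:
m(l, k) = 1 + k + l (m(l, k) = (l + k) + 1 = (k + l) + 1 = 1 + k + l)
1/(-7820 + m(91, 33)) = 1/(-7820 + (1 + 33 + 91)) = 1/(-7820 + 125) = 1/(-7695) = -1/7695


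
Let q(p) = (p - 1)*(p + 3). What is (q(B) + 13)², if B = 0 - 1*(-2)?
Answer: 324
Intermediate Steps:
B = 2 (B = 0 + 2 = 2)
q(p) = (-1 + p)*(3 + p)
(q(B) + 13)² = ((-3 + 2² + 2*2) + 13)² = ((-3 + 4 + 4) + 13)² = (5 + 13)² = 18² = 324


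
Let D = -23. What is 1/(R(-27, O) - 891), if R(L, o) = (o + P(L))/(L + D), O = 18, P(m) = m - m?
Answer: -25/22284 ≈ -0.0011219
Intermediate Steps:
P(m) = 0
R(L, o) = o/(-23 + L) (R(L, o) = (o + 0)/(L - 23) = o/(-23 + L))
1/(R(-27, O) - 891) = 1/(18/(-23 - 27) - 891) = 1/(18/(-50) - 891) = 1/(18*(-1/50) - 891) = 1/(-9/25 - 891) = 1/(-22284/25) = -25/22284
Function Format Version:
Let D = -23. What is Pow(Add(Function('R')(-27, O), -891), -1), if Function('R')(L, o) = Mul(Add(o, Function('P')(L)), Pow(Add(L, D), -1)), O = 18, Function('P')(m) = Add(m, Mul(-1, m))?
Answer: Rational(-25, 22284) ≈ -0.0011219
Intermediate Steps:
Function('P')(m) = 0
Function('R')(L, o) = Mul(o, Pow(Add(-23, L), -1)) (Function('R')(L, o) = Mul(Add(o, 0), Pow(Add(L, -23), -1)) = Mul(o, Pow(Add(-23, L), -1)))
Pow(Add(Function('R')(-27, O), -891), -1) = Pow(Add(Mul(18, Pow(Add(-23, -27), -1)), -891), -1) = Pow(Add(Mul(18, Pow(-50, -1)), -891), -1) = Pow(Add(Mul(18, Rational(-1, 50)), -891), -1) = Pow(Add(Rational(-9, 25), -891), -1) = Pow(Rational(-22284, 25), -1) = Rational(-25, 22284)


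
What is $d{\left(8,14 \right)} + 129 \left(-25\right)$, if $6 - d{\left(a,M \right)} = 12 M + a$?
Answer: $-3395$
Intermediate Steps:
$d{\left(a,M \right)} = 6 - a - 12 M$ ($d{\left(a,M \right)} = 6 - \left(12 M + a\right) = 6 - \left(a + 12 M\right) = 6 - a - 12 M$)
$d{\left(8,14 \right)} + 129 \left(-25\right) = \left(6 - 8 - 168\right) + 129 \left(-25\right) = \left(6 - 8 - 168\right) - 3225 = -170 - 3225 = -3395$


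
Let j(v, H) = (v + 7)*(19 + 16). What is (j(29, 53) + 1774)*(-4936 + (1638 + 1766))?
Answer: -4648088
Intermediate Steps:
j(v, H) = 245 + 35*v (j(v, H) = (7 + v)*35 = 245 + 35*v)
(j(29, 53) + 1774)*(-4936 + (1638 + 1766)) = ((245 + 35*29) + 1774)*(-4936 + (1638 + 1766)) = ((245 + 1015) + 1774)*(-4936 + 3404) = (1260 + 1774)*(-1532) = 3034*(-1532) = -4648088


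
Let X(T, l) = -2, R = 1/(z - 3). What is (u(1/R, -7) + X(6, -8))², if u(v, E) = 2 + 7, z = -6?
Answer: 49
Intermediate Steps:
R = -⅑ (R = 1/(-6 - 3) = 1/(-9) = -⅑ ≈ -0.11111)
u(v, E) = 9
(u(1/R, -7) + X(6, -8))² = (9 - 2)² = 7² = 49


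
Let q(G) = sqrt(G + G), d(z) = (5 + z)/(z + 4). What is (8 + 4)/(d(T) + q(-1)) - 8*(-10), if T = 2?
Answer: 10184/121 - 432*I*sqrt(2)/121 ≈ 84.165 - 5.0491*I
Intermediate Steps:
d(z) = (5 + z)/(4 + z)
q(G) = sqrt(2)*sqrt(G) (q(G) = sqrt(2*G) = sqrt(2)*sqrt(G))
(8 + 4)/(d(T) + q(-1)) - 8*(-10) = (8 + 4)/((5 + 2)/(4 + 2) + sqrt(2)*sqrt(-1)) - 8*(-10) = 12/(7/6 + sqrt(2)*I) + 80 = 12/((1/6)*7 + I*sqrt(2)) + 80 = 12/(7/6 + I*sqrt(2)) + 80 = 80 + 12/(7/6 + I*sqrt(2))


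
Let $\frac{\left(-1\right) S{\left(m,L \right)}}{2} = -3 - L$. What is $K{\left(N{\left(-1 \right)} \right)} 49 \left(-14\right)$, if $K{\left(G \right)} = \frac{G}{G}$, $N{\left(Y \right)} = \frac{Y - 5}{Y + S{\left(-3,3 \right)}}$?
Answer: $-686$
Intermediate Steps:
$S{\left(m,L \right)} = 6 + 2 L$ ($S{\left(m,L \right)} = - 2 \left(-3 - L\right) = 6 + 2 L$)
$N{\left(Y \right)} = \frac{-5 + Y}{12 + Y}$ ($N{\left(Y \right)} = \frac{Y - 5}{Y + \left(6 + 2 \cdot 3\right)} = \frac{-5 + Y}{Y + \left(6 + 6\right)} = \frac{-5 + Y}{Y + 12} = \frac{-5 + Y}{12 + Y}$)
$K{\left(G \right)} = 1$
$K{\left(N{\left(-1 \right)} \right)} 49 \left(-14\right) = 1 \cdot 49 \left(-14\right) = 49 \left(-14\right) = -686$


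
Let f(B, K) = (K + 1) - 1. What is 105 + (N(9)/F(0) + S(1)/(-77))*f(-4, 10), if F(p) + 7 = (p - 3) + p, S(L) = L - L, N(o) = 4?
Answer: 101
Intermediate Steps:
S(L) = 0
f(B, K) = K (f(B, K) = (1 + K) - 1 = K)
F(p) = -10 + 2*p (F(p) = -7 + ((p - 3) + p) = -7 + ((-3 + p) + p) = -7 + (-3 + 2*p) = -10 + 2*p)
105 + (N(9)/F(0) + S(1)/(-77))*f(-4, 10) = 105 + (4/(-10 + 2*0) + 0/(-77))*10 = 105 + (4/(-10 + 0) + 0*(-1/77))*10 = 105 + (4/(-10) + 0)*10 = 105 + (4*(-⅒) + 0)*10 = 105 + (-⅖ + 0)*10 = 105 - ⅖*10 = 105 - 4 = 101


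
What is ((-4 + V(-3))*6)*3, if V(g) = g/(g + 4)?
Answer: -126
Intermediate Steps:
V(g) = g/(4 + g)
((-4 + V(-3))*6)*3 = ((-4 - 3/(4 - 3))*6)*3 = ((-4 - 3/1)*6)*3 = ((-4 - 3*1)*6)*3 = ((-4 - 3)*6)*3 = -7*6*3 = -42*3 = -126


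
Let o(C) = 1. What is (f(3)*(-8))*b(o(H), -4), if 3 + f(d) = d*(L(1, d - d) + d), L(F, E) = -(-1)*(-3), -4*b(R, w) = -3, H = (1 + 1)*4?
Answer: 18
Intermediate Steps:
H = 8 (H = 2*4 = 8)
b(R, w) = ¾ (b(R, w) = -¼*(-3) = ¾)
L(F, E) = -3 (L(F, E) = -1*3 = -3)
f(d) = -3 + d*(-3 + d)
(f(3)*(-8))*b(o(H), -4) = ((-3 + 3² - 3*3)*(-8))*(¾) = ((-3 + 9 - 9)*(-8))*(¾) = -3*(-8)*(¾) = 24*(¾) = 18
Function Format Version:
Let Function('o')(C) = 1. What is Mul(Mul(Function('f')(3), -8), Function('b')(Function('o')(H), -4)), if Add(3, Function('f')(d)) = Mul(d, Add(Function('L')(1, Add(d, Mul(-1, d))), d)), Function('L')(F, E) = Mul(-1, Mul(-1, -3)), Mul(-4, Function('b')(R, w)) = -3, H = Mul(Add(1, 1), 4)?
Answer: 18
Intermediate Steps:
H = 8 (H = Mul(2, 4) = 8)
Function('b')(R, w) = Rational(3, 4) (Function('b')(R, w) = Mul(Rational(-1, 4), -3) = Rational(3, 4))
Function('L')(F, E) = -3 (Function('L')(F, E) = Mul(-1, 3) = -3)
Function('f')(d) = Add(-3, Mul(d, Add(-3, d)))
Mul(Mul(Function('f')(3), -8), Function('b')(Function('o')(H), -4)) = Mul(Mul(Add(-3, Pow(3, 2), Mul(-3, 3)), -8), Rational(3, 4)) = Mul(Mul(Add(-3, 9, -9), -8), Rational(3, 4)) = Mul(Mul(-3, -8), Rational(3, 4)) = Mul(24, Rational(3, 4)) = 18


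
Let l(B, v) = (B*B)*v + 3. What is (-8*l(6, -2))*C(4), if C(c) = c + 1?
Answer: 2760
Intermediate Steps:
l(B, v) = 3 + v*B² (l(B, v) = B²*v + 3 = v*B² + 3 = 3 + v*B²)
C(c) = 1 + c
(-8*l(6, -2))*C(4) = (-8*(3 - 2*6²))*(1 + 4) = -8*(3 - 2*36)*5 = -8*(3 - 72)*5 = -8*(-69)*5 = 552*5 = 2760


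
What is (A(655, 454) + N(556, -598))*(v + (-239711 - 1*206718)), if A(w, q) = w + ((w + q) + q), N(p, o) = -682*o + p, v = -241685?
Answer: -282546489540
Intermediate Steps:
N(p, o) = p - 682*o
A(w, q) = 2*q + 2*w (A(w, q) = w + ((q + w) + q) = w + (w + 2*q) = 2*q + 2*w)
(A(655, 454) + N(556, -598))*(v + (-239711 - 1*206718)) = ((2*454 + 2*655) + (556 - 682*(-598)))*(-241685 + (-239711 - 1*206718)) = ((908 + 1310) + (556 + 407836))*(-241685 + (-239711 - 206718)) = (2218 + 408392)*(-241685 - 446429) = 410610*(-688114) = -282546489540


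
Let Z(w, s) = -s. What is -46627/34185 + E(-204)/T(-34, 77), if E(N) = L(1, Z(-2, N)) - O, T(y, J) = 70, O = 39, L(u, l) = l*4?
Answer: 665653/68370 ≈ 9.7360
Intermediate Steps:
L(u, l) = 4*l
E(N) = -39 - 4*N (E(N) = 4*(-N) - 1*39 = -4*N - 39 = -39 - 4*N)
-46627/34185 + E(-204)/T(-34, 77) = -46627/34185 + (-39 - 4*(-204))/70 = -46627*1/34185 + (-39 + 816)*(1/70) = -46627/34185 + 777*(1/70) = -46627/34185 + 111/10 = 665653/68370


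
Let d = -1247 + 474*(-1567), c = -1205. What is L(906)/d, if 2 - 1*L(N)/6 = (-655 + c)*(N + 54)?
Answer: -10713612/744005 ≈ -14.400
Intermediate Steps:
L(N) = 602652 + 11160*N (L(N) = 12 - 6*(-655 - 1205)*(N + 54) = 12 - (-11160)*(54 + N) = 12 - 6*(-100440 - 1860*N) = 12 + (602640 + 11160*N) = 602652 + 11160*N)
d = -744005 (d = -1247 - 742758 = -744005)
L(906)/d = (602652 + 11160*906)/(-744005) = (602652 + 10110960)*(-1/744005) = 10713612*(-1/744005) = -10713612/744005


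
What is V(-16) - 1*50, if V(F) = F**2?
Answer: 206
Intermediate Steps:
V(-16) - 1*50 = (-16)**2 - 1*50 = 256 - 50 = 206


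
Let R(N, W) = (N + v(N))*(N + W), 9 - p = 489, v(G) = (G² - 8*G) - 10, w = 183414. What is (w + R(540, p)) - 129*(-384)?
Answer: 17501550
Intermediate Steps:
v(G) = -10 + G² - 8*G
p = -480 (p = 9 - 1*489 = 9 - 489 = -480)
R(N, W) = (N + W)*(-10 + N² - 7*N) (R(N, W) = (N + (-10 + N² - 8*N))*(N + W) = (-10 + N² - 7*N)*(N + W) = (N + W)*(-10 + N² - 7*N))
(w + R(540, p)) - 129*(-384) = (183414 + (540³ - 10*540 - 10*(-480) - 7*540² - 480*540² - 7*540*(-480))) - 129*(-384) = (183414 + (157464000 - 5400 + 4800 - 7*291600 - 480*291600 + 1814400)) + 49536 = (183414 + (157464000 - 5400 + 4800 - 2041200 - 139968000 + 1814400)) + 49536 = (183414 + 17268600) + 49536 = 17452014 + 49536 = 17501550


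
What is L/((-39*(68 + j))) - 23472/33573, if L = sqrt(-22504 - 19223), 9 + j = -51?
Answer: -7824/11191 - I*sqrt(41727)/312 ≈ -0.69913 - 0.65472*I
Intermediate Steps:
j = -60 (j = -9 - 51 = -60)
L = I*sqrt(41727) (L = sqrt(-41727) = I*sqrt(41727) ≈ 204.27*I)
L/((-39*(68 + j))) - 23472/33573 = (I*sqrt(41727))/((-39*(68 - 60))) - 23472/33573 = (I*sqrt(41727))/((-39*8)) - 23472*1/33573 = (I*sqrt(41727))/(-312) - 7824/11191 = (I*sqrt(41727))*(-1/312) - 7824/11191 = -I*sqrt(41727)/312 - 7824/11191 = -7824/11191 - I*sqrt(41727)/312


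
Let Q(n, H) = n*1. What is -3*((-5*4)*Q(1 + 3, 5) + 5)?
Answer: 225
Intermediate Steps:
Q(n, H) = n
-3*((-5*4)*Q(1 + 3, 5) + 5) = -3*((-5*4)*(1 + 3) + 5) = -3*(-20*4 + 5) = -3*(-80 + 5) = -3*(-75) = 225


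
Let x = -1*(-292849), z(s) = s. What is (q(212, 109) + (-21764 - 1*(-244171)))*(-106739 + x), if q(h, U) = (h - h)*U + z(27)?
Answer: 41397191740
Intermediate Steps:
x = 292849
q(h, U) = 27 (q(h, U) = (h - h)*U + 27 = 0*U + 27 = 0 + 27 = 27)
(q(212, 109) + (-21764 - 1*(-244171)))*(-106739 + x) = (27 + (-21764 - 1*(-244171)))*(-106739 + 292849) = (27 + (-21764 + 244171))*186110 = (27 + 222407)*186110 = 222434*186110 = 41397191740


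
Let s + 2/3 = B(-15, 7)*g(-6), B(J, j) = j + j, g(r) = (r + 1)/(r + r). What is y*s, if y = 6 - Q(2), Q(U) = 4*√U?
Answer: 31 - 62*√2/3 ≈ 1.7729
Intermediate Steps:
g(r) = (1 + r)/(2*r) (g(r) = (1 + r)/((2*r)) = (1 + r)*(1/(2*r)) = (1 + r)/(2*r))
B(J, j) = 2*j
s = 31/6 (s = -⅔ + (2*7)*((½)*(1 - 6)/(-6)) = -⅔ + 14*((½)*(-⅙)*(-5)) = -⅔ + 14*(5/12) = -⅔ + 35/6 = 31/6 ≈ 5.1667)
y = 6 - 4*√2 ≈ 0.34315
y*s = (6 - 4*√2)*(31/6) = 31 - 62*√2/3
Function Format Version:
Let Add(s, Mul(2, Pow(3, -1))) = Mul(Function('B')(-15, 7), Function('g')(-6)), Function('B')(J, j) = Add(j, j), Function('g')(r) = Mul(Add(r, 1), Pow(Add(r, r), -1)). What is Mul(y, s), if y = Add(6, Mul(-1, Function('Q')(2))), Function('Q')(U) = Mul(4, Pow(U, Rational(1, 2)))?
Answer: Add(31, Mul(Rational(-62, 3), Pow(2, Rational(1, 2)))) ≈ 1.7729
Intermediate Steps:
Function('g')(r) = Mul(Rational(1, 2), Pow(r, -1), Add(1, r)) (Function('g')(r) = Mul(Add(1, r), Pow(Mul(2, r), -1)) = Mul(Add(1, r), Mul(Rational(1, 2), Pow(r, -1))) = Mul(Rational(1, 2), Pow(r, -1), Add(1, r)))
Function('B')(J, j) = Mul(2, j)
s = Rational(31, 6) (s = Add(Rational(-2, 3), Mul(Mul(2, 7), Mul(Rational(1, 2), Pow(-6, -1), Add(1, -6)))) = Add(Rational(-2, 3), Mul(14, Mul(Rational(1, 2), Rational(-1, 6), -5))) = Add(Rational(-2, 3), Mul(14, Rational(5, 12))) = Add(Rational(-2, 3), Rational(35, 6)) = Rational(31, 6) ≈ 5.1667)
y = Add(6, Mul(-4, Pow(2, Rational(1, 2)))) (y = Add(6, Mul(-1, Mul(4, Pow(2, Rational(1, 2))))) = Add(6, Mul(-4, Pow(2, Rational(1, 2)))) ≈ 0.34315)
Mul(y, s) = Mul(Add(6, Mul(-4, Pow(2, Rational(1, 2)))), Rational(31, 6)) = Add(31, Mul(Rational(-62, 3), Pow(2, Rational(1, 2))))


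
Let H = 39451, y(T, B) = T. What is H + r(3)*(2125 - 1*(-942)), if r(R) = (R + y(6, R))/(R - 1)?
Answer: 106505/2 ≈ 53253.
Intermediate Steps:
r(R) = (6 + R)/(-1 + R) (r(R) = (R + 6)/(R - 1) = (6 + R)/(-1 + R))
H + r(3)*(2125 - 1*(-942)) = 39451 + ((6 + 3)/(-1 + 3))*(2125 - 1*(-942)) = 39451 + (9/2)*(2125 + 942) = 39451 + ((½)*9)*3067 = 39451 + (9/2)*3067 = 39451 + 27603/2 = 106505/2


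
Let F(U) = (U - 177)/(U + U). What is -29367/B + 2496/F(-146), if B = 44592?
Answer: 10830197001/4801072 ≈ 2255.8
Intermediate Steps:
F(U) = (-177 + U)/(2*U) (F(U) = (-177 + U)/((2*U)) = (-177 + U)*(1/(2*U)) = (-177 + U)/(2*U))
-29367/B + 2496/F(-146) = -29367/44592 + 2496/(((½)*(-177 - 146)/(-146))) = -29367*1/44592 + 2496/(((½)*(-1/146)*(-323))) = -9789/14864 + 2496/(323/292) = -9789/14864 + 2496*(292/323) = -9789/14864 + 728832/323 = 10830197001/4801072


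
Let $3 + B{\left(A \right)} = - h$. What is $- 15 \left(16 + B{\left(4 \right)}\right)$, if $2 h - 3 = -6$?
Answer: $- \frac{435}{2} \approx -217.5$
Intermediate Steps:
$h = - \frac{3}{2}$ ($h = \frac{3}{2} + \frac{1}{2} \left(-6\right) = \frac{3}{2} - 3 = - \frac{3}{2} \approx -1.5$)
$B{\left(A \right)} = - \frac{3}{2}$ ($B{\left(A \right)} = -3 - - \frac{3}{2} = -3 + \frac{3}{2} = - \frac{3}{2}$)
$- 15 \left(16 + B{\left(4 \right)}\right) = - 15 \left(16 - \frac{3}{2}\right) = \left(-15\right) \frac{29}{2} = - \frac{435}{2}$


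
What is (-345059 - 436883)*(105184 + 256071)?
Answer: -282480457210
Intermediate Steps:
(-345059 - 436883)*(105184 + 256071) = -781942*361255 = -282480457210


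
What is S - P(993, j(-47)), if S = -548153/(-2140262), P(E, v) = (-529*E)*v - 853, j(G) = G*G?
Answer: 2483521342252765/2140262 ≈ 1.1604e+9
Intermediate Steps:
j(G) = G²
P(E, v) = -853 - 529*E*v (P(E, v) = -529*E*v - 853 = -853 - 529*E*v)
S = 548153/2140262 (S = -548153*(-1/2140262) = 548153/2140262 ≈ 0.25611)
S - P(993, j(-47)) = 548153/2140262 - (-853 - 529*993*(-47)²) = 548153/2140262 - (-853 - 529*993*2209) = 548153/2140262 - (-853 - 1160381073) = 548153/2140262 - 1*(-1160381926) = 548153/2140262 + 1160381926 = 2483521342252765/2140262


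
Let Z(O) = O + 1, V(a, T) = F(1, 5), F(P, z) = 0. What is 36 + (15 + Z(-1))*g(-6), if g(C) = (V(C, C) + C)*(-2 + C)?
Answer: 756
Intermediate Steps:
V(a, T) = 0
Z(O) = 1 + O
g(C) = C*(-2 + C) (g(C) = (0 + C)*(-2 + C) = C*(-2 + C))
36 + (15 + Z(-1))*g(-6) = 36 + (15 + (1 - 1))*(-6*(-2 - 6)) = 36 + (15 + 0)*(-6*(-8)) = 36 + 15*48 = 36 + 720 = 756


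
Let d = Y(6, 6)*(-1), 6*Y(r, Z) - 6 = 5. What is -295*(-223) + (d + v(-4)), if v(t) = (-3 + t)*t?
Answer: 394867/6 ≈ 65811.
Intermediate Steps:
v(t) = t*(-3 + t)
Y(r, Z) = 11/6 (Y(r, Z) = 1 + (⅙)*5 = 1 + ⅚ = 11/6)
d = -11/6 (d = (11/6)*(-1) = -11/6 ≈ -1.8333)
-295*(-223) + (d + v(-4)) = -295*(-223) + (-11/6 - 4*(-3 - 4)) = 65785 + (-11/6 - 4*(-7)) = 65785 + (-11/6 + 28) = 65785 + 157/6 = 394867/6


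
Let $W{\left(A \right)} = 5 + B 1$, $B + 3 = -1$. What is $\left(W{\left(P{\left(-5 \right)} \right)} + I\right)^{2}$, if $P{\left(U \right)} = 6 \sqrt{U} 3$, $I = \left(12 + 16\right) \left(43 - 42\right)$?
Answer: $841$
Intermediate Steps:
$B = -4$ ($B = -3 - 1 = -4$)
$I = 28$ ($I = 28 \cdot 1 = 28$)
$P{\left(U \right)} = 18 \sqrt{U}$
$W{\left(A \right)} = 1$ ($W{\left(A \right)} = 5 - 4 = 1$)
$\left(W{\left(P{\left(-5 \right)} \right)} + I\right)^{2} = \left(1 + 28\right)^{2} = 29^{2} = 841$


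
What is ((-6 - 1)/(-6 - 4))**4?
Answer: 2401/10000 ≈ 0.24010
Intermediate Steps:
((-6 - 1)/(-6 - 4))**4 = (-7/(-10))**4 = (-7*(-1/10))**4 = (7/10)**4 = 2401/10000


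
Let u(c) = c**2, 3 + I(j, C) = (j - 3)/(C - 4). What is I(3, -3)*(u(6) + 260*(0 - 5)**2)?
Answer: -19608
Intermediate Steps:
I(j, C) = -3 + (-3 + j)/(-4 + C) (I(j, C) = -3 + (j - 3)/(C - 4) = -3 + (-3 + j)/(-4 + C))
I(3, -3)*(u(6) + 260*(0 - 5)**2) = ((9 + 3 - 3*(-3))/(-4 - 3))*(6**2 + 260*(0 - 5)**2) = ((9 + 3 + 9)/(-7))*(36 + 260*(-5)**2) = (-1/7*21)*(36 + 260*25) = -3*(36 + 6500) = -3*6536 = -19608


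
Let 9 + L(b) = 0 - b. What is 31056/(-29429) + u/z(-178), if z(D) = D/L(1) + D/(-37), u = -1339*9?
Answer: -65739949863/123101507 ≈ -534.03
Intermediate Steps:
L(b) = -9 - b (L(b) = -9 + (0 - b) = -9 - b)
u = -12051
z(D) = -47*D/370 (z(D) = D/(-9 - 1*1) + D/(-37) = D/(-9 - 1) + D*(-1/37) = D/(-10) - D/37 = D*(-1/10) - D/37 = -D/10 - D/37 = -47*D/370)
31056/(-29429) + u/z(-178) = 31056/(-29429) - 12051/((-47/370*(-178))) = 31056*(-1/29429) - 12051/4183/185 = -31056/29429 - 12051*185/4183 = -31056/29429 - 2229435/4183 = -65739949863/123101507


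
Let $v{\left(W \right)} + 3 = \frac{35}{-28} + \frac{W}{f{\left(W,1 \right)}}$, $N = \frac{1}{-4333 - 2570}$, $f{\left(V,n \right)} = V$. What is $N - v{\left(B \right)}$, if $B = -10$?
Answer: $\frac{89735}{27612} \approx 3.2499$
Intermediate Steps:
$N = - \frac{1}{6903}$ ($N = \frac{1}{-6903} = - \frac{1}{6903} \approx -0.00014486$)
$v{\left(W \right)} = - \frac{13}{4}$ ($v{\left(W \right)} = -3 + \left(\frac{35}{-28} + \frac{W}{W}\right) = -3 + \left(35 \left(- \frac{1}{28}\right) + 1\right) = -3 + \left(- \frac{5}{4} + 1\right) = -3 - \frac{1}{4} = - \frac{13}{4}$)
$N - v{\left(B \right)} = - \frac{1}{6903} - - \frac{13}{4} = - \frac{1}{6903} + \frac{13}{4} = \frac{89735}{27612}$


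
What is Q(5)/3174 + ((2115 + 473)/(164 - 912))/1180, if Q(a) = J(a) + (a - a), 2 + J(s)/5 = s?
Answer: 209387/116729140 ≈ 0.0017938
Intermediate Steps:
J(s) = -10 + 5*s
Q(a) = -10 + 5*a (Q(a) = (-10 + 5*a) + (a - a) = (-10 + 5*a) + 0 = -10 + 5*a)
Q(5)/3174 + ((2115 + 473)/(164 - 912))/1180 = (-10 + 5*5)/3174 + ((2115 + 473)/(164 - 912))/1180 = (-10 + 25)*(1/3174) + (2588/(-748))*(1/1180) = 15*(1/3174) + (2588*(-1/748))*(1/1180) = 5/1058 - 647/187*1/1180 = 5/1058 - 647/220660 = 209387/116729140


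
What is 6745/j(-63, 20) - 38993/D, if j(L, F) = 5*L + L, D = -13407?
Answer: -25230287/1689282 ≈ -14.936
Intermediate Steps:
j(L, F) = 6*L
6745/j(-63, 20) - 38993/D = 6745/((6*(-63))) - 38993/(-13407) = 6745/(-378) - 38993*(-1/13407) = 6745*(-1/378) + 38993/13407 = -6745/378 + 38993/13407 = -25230287/1689282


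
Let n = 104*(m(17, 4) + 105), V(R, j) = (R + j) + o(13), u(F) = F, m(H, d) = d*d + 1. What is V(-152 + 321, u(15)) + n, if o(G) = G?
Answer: 12885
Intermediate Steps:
m(H, d) = 1 + d² (m(H, d) = d² + 1 = 1 + d²)
V(R, j) = 13 + R + j (V(R, j) = (R + j) + 13 = 13 + R + j)
n = 12688 (n = 104*((1 + 4²) + 105) = 104*((1 + 16) + 105) = 104*(17 + 105) = 104*122 = 12688)
V(-152 + 321, u(15)) + n = (13 + (-152 + 321) + 15) + 12688 = (13 + 169 + 15) + 12688 = 197 + 12688 = 12885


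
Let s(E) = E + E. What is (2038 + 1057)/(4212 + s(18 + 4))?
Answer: 3095/4256 ≈ 0.72721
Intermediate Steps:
s(E) = 2*E
(2038 + 1057)/(4212 + s(18 + 4)) = (2038 + 1057)/(4212 + 2*(18 + 4)) = 3095/(4212 + 2*22) = 3095/(4212 + 44) = 3095/4256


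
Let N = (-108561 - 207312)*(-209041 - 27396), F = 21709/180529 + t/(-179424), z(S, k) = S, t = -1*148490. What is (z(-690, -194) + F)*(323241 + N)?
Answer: -138908296459404138906599/2699269608 ≈ -5.1461e+13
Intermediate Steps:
t = -148490
F = 15350933413/16195617648 (F = 21709/180529 - 148490/(-179424) = 21709*(1/180529) - 148490*(-1/179424) = 21709/180529 + 74245/89712 = 15350933413/16195617648 ≈ 0.94784)
N = 74684064501 (N = -315873*(-236437) = 74684064501)
(z(-690, -194) + F)*(323241 + N) = (-690 + 15350933413/16195617648)*(323241 + 74684064501) = -11159625243707/16195617648*74684387742 = -138908296459404138906599/2699269608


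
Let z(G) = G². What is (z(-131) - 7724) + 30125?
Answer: 39562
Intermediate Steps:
(z(-131) - 7724) + 30125 = ((-131)² - 7724) + 30125 = (17161 - 7724) + 30125 = 9437 + 30125 = 39562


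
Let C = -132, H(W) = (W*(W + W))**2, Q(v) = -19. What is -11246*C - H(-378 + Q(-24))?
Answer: -99360903052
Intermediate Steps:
H(W) = 4*W**4 (H(W) = (W*(2*W))**2 = (2*W**2)**2 = 4*W**4)
-11246*C - H(-378 + Q(-24)) = -11246*(-132) - 4*(-378 - 19)**4 = 1484472 - 4*(-397)**4 = 1484472 - 4*24840596881 = 1484472 - 1*99362387524 = 1484472 - 99362387524 = -99360903052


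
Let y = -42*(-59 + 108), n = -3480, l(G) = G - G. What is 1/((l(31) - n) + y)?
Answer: 1/1422 ≈ 0.00070324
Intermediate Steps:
l(G) = 0
y = -2058 (y = -42*49 = -2058)
1/((l(31) - n) + y) = 1/((0 - 1*(-3480)) - 2058) = 1/((0 + 3480) - 2058) = 1/(3480 - 2058) = 1/1422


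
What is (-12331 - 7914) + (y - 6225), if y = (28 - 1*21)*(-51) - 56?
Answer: -26883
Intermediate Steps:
y = -413 (y = (28 - 21)*(-51) - 56 = 7*(-51) - 56 = -357 - 56 = -413)
(-12331 - 7914) + (y - 6225) = (-12331 - 7914) + (-413 - 6225) = -20245 - 6638 = -26883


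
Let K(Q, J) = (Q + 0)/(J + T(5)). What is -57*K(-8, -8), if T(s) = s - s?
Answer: -57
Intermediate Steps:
T(s) = 0
K(Q, J) = Q/J (K(Q, J) = (Q + 0)/(J + 0) = Q/J)
-57*K(-8, -8) = -(-456)/(-8) = -(-456)*(-1)/8 = -57*1 = -57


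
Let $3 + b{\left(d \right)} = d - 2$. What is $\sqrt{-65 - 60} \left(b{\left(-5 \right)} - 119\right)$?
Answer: $- 645 i \sqrt{5} \approx - 1442.3 i$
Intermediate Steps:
$b{\left(d \right)} = -5 + d$ ($b{\left(d \right)} = -3 + \left(d - 2\right) = -3 + \left(-2 + d\right) = -5 + d$)
$\sqrt{-65 - 60} \left(b{\left(-5 \right)} - 119\right) = \sqrt{-65 - 60} \left(\left(-5 - 5\right) - 119\right) = \sqrt{-125} \left(-10 - 119\right) = 5 i \sqrt{5} \left(-129\right) = - 645 i \sqrt{5}$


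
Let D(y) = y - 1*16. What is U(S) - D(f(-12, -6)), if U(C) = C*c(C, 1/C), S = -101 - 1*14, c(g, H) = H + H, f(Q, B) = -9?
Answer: 27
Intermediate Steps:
c(g, H) = 2*H
D(y) = -16 + y (D(y) = y - 16 = -16 + y)
S = -115 (S = -101 - 14 = -115)
U(C) = 2 (U(C) = C*(2/C) = 2)
U(S) - D(f(-12, -6)) = 2 - (-16 - 9) = 2 - 1*(-25) = 2 + 25 = 27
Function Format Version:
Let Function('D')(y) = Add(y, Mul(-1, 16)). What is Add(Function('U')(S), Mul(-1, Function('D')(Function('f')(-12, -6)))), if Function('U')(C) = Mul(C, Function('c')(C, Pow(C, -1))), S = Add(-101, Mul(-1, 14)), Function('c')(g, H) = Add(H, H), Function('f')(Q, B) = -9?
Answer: 27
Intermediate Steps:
Function('c')(g, H) = Mul(2, H)
Function('D')(y) = Add(-16, y) (Function('D')(y) = Add(y, -16) = Add(-16, y))
S = -115 (S = Add(-101, -14) = -115)
Function('U')(C) = 2 (Function('U')(C) = Mul(C, Mul(2, Pow(C, -1))) = 2)
Add(Function('U')(S), Mul(-1, Function('D')(Function('f')(-12, -6)))) = Add(2, Mul(-1, Add(-16, -9))) = Add(2, Mul(-1, -25)) = Add(2, 25) = 27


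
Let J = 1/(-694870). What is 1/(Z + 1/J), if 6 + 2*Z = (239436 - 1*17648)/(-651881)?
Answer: -651881/452974617007 ≈ -1.4391e-6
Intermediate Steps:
J = -1/694870 ≈ -1.4391e-6
Z = -2066537/651881 (Z = -3 + ((239436 - 1*17648)/(-651881))/2 = -3 + ((239436 - 17648)*(-1/651881))/2 = -3 + (221788*(-1/651881))/2 = -3 + (½)*(-221788/651881) = -3 - 110894/651881 = -2066537/651881 ≈ -3.1701)
1/(Z + 1/J) = 1/(-2066537/651881 + 1/(-1/694870)) = 1/(-2066537/651881 - 694870) = 1/(-452974617007/651881) = -651881/452974617007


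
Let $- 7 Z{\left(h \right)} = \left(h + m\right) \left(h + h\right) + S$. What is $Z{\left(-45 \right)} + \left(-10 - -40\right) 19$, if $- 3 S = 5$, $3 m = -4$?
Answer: $- \frac{535}{21} \approx -25.476$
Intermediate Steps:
$m = - \frac{4}{3}$ ($m = \frac{1}{3} \left(-4\right) = - \frac{4}{3} \approx -1.3333$)
$S = - \frac{5}{3}$ ($S = \left(- \frac{1}{3}\right) 5 = - \frac{5}{3} \approx -1.6667$)
$Z{\left(h \right)} = \frac{5}{21} - \frac{2 h \left(- \frac{4}{3} + h\right)}{7}$ ($Z{\left(h \right)} = - \frac{\left(h - \frac{4}{3}\right) \left(h + h\right) - \frac{5}{3}}{7} = - \frac{\left(- \frac{4}{3} + h\right) 2 h - \frac{5}{3}}{7} = - \frac{2 h \left(- \frac{4}{3} + h\right) - \frac{5}{3}}{7} = - \frac{- \frac{5}{3} + 2 h \left(- \frac{4}{3} + h\right)}{7} = \frac{5}{21} - \frac{2 h \left(- \frac{4}{3} + h\right)}{7}$)
$Z{\left(-45 \right)} + \left(-10 - -40\right) 19 = \left(\frac{5}{21} - \frac{2 \left(-45\right)^{2}}{7} + \frac{8}{21} \left(-45\right)\right) + \left(-10 - -40\right) 19 = \left(\frac{5}{21} - \frac{4050}{7} - \frac{120}{7}\right) + \left(-10 + 40\right) 19 = \left(\frac{5}{21} - \frac{4050}{7} - \frac{120}{7}\right) + 30 \cdot 19 = - \frac{12505}{21} + 570 = - \frac{535}{21}$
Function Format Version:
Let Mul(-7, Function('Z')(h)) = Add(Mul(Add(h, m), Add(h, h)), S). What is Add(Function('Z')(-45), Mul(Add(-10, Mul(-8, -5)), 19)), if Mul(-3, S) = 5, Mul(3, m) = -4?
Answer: Rational(-535, 21) ≈ -25.476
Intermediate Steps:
m = Rational(-4, 3) (m = Mul(Rational(1, 3), -4) = Rational(-4, 3) ≈ -1.3333)
S = Rational(-5, 3) (S = Mul(Rational(-1, 3), 5) = Rational(-5, 3) ≈ -1.6667)
Function('Z')(h) = Add(Rational(5, 21), Mul(Rational(-2, 7), h, Add(Rational(-4, 3), h))) (Function('Z')(h) = Mul(Rational(-1, 7), Add(Mul(Add(h, Rational(-4, 3)), Add(h, h)), Rational(-5, 3))) = Mul(Rational(-1, 7), Add(Mul(Add(Rational(-4, 3), h), Mul(2, h)), Rational(-5, 3))) = Mul(Rational(-1, 7), Add(Mul(2, h, Add(Rational(-4, 3), h)), Rational(-5, 3))) = Mul(Rational(-1, 7), Add(Rational(-5, 3), Mul(2, h, Add(Rational(-4, 3), h)))) = Add(Rational(5, 21), Mul(Rational(-2, 7), h, Add(Rational(-4, 3), h))))
Add(Function('Z')(-45), Mul(Add(-10, Mul(-8, -5)), 19)) = Add(Add(Rational(5, 21), Mul(Rational(-2, 7), Pow(-45, 2)), Mul(Rational(8, 21), -45)), Mul(Add(-10, Mul(-8, -5)), 19)) = Add(Add(Rational(5, 21), Mul(Rational(-2, 7), 2025), Rational(-120, 7)), Mul(Add(-10, 40), 19)) = Add(Add(Rational(5, 21), Rational(-4050, 7), Rational(-120, 7)), Mul(30, 19)) = Add(Rational(-12505, 21), 570) = Rational(-535, 21)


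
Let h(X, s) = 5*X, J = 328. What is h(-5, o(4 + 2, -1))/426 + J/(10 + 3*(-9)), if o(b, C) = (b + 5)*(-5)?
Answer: -140153/7242 ≈ -19.353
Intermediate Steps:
o(b, C) = -25 - 5*b (o(b, C) = (5 + b)*(-5) = -25 - 5*b)
h(-5, o(4 + 2, -1))/426 + J/(10 + 3*(-9)) = (5*(-5))/426 + 328/(10 + 3*(-9)) = -25*1/426 + 328/(10 - 27) = -25/426 + 328/(-17) = -25/426 + 328*(-1/17) = -25/426 - 328/17 = -140153/7242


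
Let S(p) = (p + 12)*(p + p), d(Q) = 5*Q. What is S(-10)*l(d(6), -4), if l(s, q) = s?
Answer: -1200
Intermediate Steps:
S(p) = 2*p*(12 + p) (S(p) = (12 + p)*(2*p) = 2*p*(12 + p))
S(-10)*l(d(6), -4) = (2*(-10)*(12 - 10))*(5*6) = (2*(-10)*2)*30 = -40*30 = -1200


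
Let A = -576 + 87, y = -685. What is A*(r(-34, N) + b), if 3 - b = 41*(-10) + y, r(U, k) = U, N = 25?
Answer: -520296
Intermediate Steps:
A = -489
b = 1098 (b = 3 - (41*(-10) - 685) = 3 - (-410 - 685) = 3 - 1*(-1095) = 3 + 1095 = 1098)
A*(r(-34, N) + b) = -489*(-34 + 1098) = -489*1064 = -520296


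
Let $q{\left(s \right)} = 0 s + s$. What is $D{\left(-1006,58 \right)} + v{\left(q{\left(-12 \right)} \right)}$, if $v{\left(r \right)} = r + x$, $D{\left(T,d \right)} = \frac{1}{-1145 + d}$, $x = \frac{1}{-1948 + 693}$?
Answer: $- \frac{16372562}{1364185} \approx -12.002$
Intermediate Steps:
$x = - \frac{1}{1255}$ ($x = \frac{1}{-1255} = - \frac{1}{1255} \approx -0.00079681$)
$q{\left(s \right)} = s$ ($q{\left(s \right)} = 0 + s = s$)
$v{\left(r \right)} = - \frac{1}{1255} + r$ ($v{\left(r \right)} = r - \frac{1}{1255} = - \frac{1}{1255} + r$)
$D{\left(-1006,58 \right)} + v{\left(q{\left(-12 \right)} \right)} = \frac{1}{-1145 + 58} - \frac{15061}{1255} = \frac{1}{-1087} - \frac{15061}{1255} = - \frac{1}{1087} - \frac{15061}{1255} = - \frac{16372562}{1364185}$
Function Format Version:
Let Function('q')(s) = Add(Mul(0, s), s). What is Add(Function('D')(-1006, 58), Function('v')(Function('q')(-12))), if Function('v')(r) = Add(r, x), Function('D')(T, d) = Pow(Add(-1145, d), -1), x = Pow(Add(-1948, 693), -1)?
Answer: Rational(-16372562, 1364185) ≈ -12.002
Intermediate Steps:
x = Rational(-1, 1255) (x = Pow(-1255, -1) = Rational(-1, 1255) ≈ -0.00079681)
Function('q')(s) = s (Function('q')(s) = Add(0, s) = s)
Function('v')(r) = Add(Rational(-1, 1255), r) (Function('v')(r) = Add(r, Rational(-1, 1255)) = Add(Rational(-1, 1255), r))
Add(Function('D')(-1006, 58), Function('v')(Function('q')(-12))) = Add(Pow(Add(-1145, 58), -1), Add(Rational(-1, 1255), -12)) = Add(Pow(-1087, -1), Rational(-15061, 1255)) = Add(Rational(-1, 1087), Rational(-15061, 1255)) = Rational(-16372562, 1364185)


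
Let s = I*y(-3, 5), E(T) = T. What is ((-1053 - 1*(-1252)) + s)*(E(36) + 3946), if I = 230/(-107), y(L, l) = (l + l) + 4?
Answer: 71966686/107 ≈ 6.7259e+5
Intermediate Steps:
y(L, l) = 4 + 2*l (y(L, l) = 2*l + 4 = 4 + 2*l)
I = -230/107 (I = 230*(-1/107) = -230/107 ≈ -2.1495)
s = -3220/107 (s = -230*(4 + 2*5)/107 = -230*(4 + 10)/107 = -230/107*14 = -3220/107 ≈ -30.093)
((-1053 - 1*(-1252)) + s)*(E(36) + 3946) = ((-1053 - 1*(-1252)) - 3220/107)*(36 + 3946) = ((-1053 + 1252) - 3220/107)*3982 = (199 - 3220/107)*3982 = (18073/107)*3982 = 71966686/107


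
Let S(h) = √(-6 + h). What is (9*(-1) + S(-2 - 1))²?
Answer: 72 - 54*I ≈ 72.0 - 54.0*I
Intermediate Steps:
(9*(-1) + S(-2 - 1))² = (9*(-1) + √(-6 + (-2 - 1)))² = (-9 + √(-6 - 3))² = (-9 + √(-9))² = (-9 + 3*I)²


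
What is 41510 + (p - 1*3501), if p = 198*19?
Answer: 41771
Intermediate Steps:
p = 3762
41510 + (p - 1*3501) = 41510 + (3762 - 1*3501) = 41510 + (3762 - 3501) = 41510 + 261 = 41771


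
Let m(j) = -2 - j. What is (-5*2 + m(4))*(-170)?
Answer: 2720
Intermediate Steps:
(-5*2 + m(4))*(-170) = (-5*2 + (-2 - 1*4))*(-170) = (-10 + (-2 - 4))*(-170) = (-10 - 6)*(-170) = -16*(-170) = 2720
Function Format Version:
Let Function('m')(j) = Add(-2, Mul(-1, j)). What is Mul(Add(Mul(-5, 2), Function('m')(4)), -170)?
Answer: 2720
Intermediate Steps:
Mul(Add(Mul(-5, 2), Function('m')(4)), -170) = Mul(Add(Mul(-5, 2), Add(-2, Mul(-1, 4))), -170) = Mul(Add(-10, Add(-2, -4)), -170) = Mul(Add(-10, -6), -170) = Mul(-16, -170) = 2720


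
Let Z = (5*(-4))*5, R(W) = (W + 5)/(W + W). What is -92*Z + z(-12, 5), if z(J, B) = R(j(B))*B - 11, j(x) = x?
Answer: 9194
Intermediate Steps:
R(W) = (5 + W)/(2*W) (R(W) = (5 + W)/((2*W)) = (5 + W)*(1/(2*W)) = (5 + W)/(2*W))
z(J, B) = -17/2 + B/2 (z(J, B) = ((5 + B)/(2*B))*B - 11 = (5/2 + B/2) - 11 = -17/2 + B/2)
Z = -100 (Z = -20*5 = -100)
-92*Z + z(-12, 5) = -92*(-100) + (-17/2 + (1/2)*5) = 9200 + (-17/2 + 5/2) = 9200 - 6 = 9194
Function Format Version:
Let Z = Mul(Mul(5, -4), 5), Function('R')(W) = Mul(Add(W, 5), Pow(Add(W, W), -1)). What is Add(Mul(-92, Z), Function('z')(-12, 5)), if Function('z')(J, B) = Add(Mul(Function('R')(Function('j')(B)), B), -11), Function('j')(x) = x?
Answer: 9194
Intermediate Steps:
Function('R')(W) = Mul(Rational(1, 2), Pow(W, -1), Add(5, W)) (Function('R')(W) = Mul(Add(5, W), Pow(Mul(2, W), -1)) = Mul(Add(5, W), Mul(Rational(1, 2), Pow(W, -1))) = Mul(Rational(1, 2), Pow(W, -1), Add(5, W)))
Function('z')(J, B) = Add(Rational(-17, 2), Mul(Rational(1, 2), B)) (Function('z')(J, B) = Add(Mul(Mul(Rational(1, 2), Pow(B, -1), Add(5, B)), B), -11) = Add(Add(Rational(5, 2), Mul(Rational(1, 2), B)), -11) = Add(Rational(-17, 2), Mul(Rational(1, 2), B)))
Z = -100 (Z = Mul(-20, 5) = -100)
Add(Mul(-92, Z), Function('z')(-12, 5)) = Add(Mul(-92, -100), Add(Rational(-17, 2), Mul(Rational(1, 2), 5))) = Add(9200, Add(Rational(-17, 2), Rational(5, 2))) = Add(9200, -6) = 9194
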